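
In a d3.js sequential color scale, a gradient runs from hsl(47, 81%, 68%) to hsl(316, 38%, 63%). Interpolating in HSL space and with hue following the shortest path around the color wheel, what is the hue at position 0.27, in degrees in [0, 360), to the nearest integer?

22

Hue: 316 − 47 = 269°, but |269| > 180 so the shorter arc goes the other way: Δh = 269 − 360 = -91°.
H = 47 + 0.27 × (-91) = 22.43 → 22°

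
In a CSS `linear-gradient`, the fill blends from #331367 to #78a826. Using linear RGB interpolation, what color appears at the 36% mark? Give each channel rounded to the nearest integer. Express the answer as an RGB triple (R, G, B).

#331367 → (51, 19, 103); #78a826 → (120, 168, 38).
36% corresponds to t = 0.36.
R = 51 + 0.36 × (120 − 51) = 51 + 0.36 × 69 = 75.84 → 76
G = 19 + 0.36 × (168 − 19) = 19 + 0.36 × 149 = 72.64 → 73
B = 103 + 0.36 × (38 − 103) = 103 + 0.36 × -65 = 79.6 → 80

(76, 73, 80)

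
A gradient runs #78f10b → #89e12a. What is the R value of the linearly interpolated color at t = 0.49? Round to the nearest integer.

R₁ = 120 (from #78f10b), R₂ = 137 (from #89e12a).
R = 120 + 0.49 × (137 − 120) = 128.33 → 128

128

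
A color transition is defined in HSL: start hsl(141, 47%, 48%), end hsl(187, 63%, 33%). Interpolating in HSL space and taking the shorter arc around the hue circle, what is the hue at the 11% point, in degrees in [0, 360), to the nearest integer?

146

Hue arc: Δh = 187 − 141 = 46° (|Δh| ≤ 180, already the shorter path).
H = 141 + 0.11 × (46) = 146.06 → 146°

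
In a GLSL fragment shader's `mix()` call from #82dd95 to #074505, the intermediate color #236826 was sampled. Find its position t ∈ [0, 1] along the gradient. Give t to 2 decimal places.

0.77

Invert the lerp on the G channel (largest span, 152): t = (104 − 221) / (69 − 221) = -117/-152 = 0.76974.
Check on R: (35 − 130)/(7 − 130) = 0.7724 ✓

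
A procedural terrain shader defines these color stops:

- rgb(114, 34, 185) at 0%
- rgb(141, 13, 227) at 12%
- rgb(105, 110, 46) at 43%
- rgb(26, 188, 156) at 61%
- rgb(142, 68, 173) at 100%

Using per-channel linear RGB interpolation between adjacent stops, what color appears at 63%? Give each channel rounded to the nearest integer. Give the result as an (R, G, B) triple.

(32, 182, 157)

63% lies between the 61% and 100% stops, so the local fraction is t = (63 − 61)/(100 − 61) = 2/39 ≈ 0.0513.
R = 26 + 0.0513 × (142 − 26) = 31.951 → 32
G = 188 + 0.0513 × (68 − 188) = 181.844 → 182
B = 156 + 0.0513 × (173 − 156) = 156.872 → 157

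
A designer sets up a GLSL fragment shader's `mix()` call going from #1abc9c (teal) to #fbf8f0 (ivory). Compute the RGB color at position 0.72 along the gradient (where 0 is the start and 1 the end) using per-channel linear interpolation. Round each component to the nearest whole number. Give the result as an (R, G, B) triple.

#1abc9c → (26, 188, 156); #fbf8f0 → (251, 248, 240).
R = 26 + 0.72 × (251 − 26) = 26 + 0.72 × 225 = 188 → 188
G = 188 + 0.72 × (248 − 188) = 188 + 0.72 × 60 = 231.2 → 231
B = 156 + 0.72 × (240 − 156) = 156 + 0.72 × 84 = 216.48 → 216

(188, 231, 216)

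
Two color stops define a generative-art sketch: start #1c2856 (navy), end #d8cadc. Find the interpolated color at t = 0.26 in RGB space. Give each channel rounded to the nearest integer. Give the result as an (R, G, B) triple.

#1c2856 → (28, 40, 86); #d8cadc → (216, 202, 220).
R = 28 + 0.26 × (216 − 28) = 28 + 0.26 × 188 = 76.88 → 77
G = 40 + 0.26 × (202 − 40) = 40 + 0.26 × 162 = 82.12 → 82
B = 86 + 0.26 × (220 − 86) = 86 + 0.26 × 134 = 120.84 → 121

(77, 82, 121)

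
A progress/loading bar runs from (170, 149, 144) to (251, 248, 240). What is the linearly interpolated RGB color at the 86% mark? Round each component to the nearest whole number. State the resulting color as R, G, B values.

86% corresponds to t = 0.86.
R = 170 + 0.86 × (251 − 170) = 170 + 0.86 × 81 = 239.66 → 240
G = 149 + 0.86 × (248 − 149) = 149 + 0.86 × 99 = 234.14 → 234
B = 144 + 0.86 × (240 − 144) = 144 + 0.86 × 96 = 226.56 → 227

(240, 234, 227)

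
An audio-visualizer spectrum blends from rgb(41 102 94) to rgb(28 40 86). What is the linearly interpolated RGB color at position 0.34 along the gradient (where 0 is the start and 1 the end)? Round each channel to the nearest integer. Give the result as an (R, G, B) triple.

(37, 81, 91)

R = 41 + 0.34 × (28 − 41) = 41 + 0.34 × -13 = 36.58 → 37
G = 102 + 0.34 × (40 − 102) = 102 + 0.34 × -62 = 80.92 → 81
B = 94 + 0.34 × (86 − 94) = 94 + 0.34 × -8 = 91.28 → 91
So the blended color is (37, 81, 91), about #25515b.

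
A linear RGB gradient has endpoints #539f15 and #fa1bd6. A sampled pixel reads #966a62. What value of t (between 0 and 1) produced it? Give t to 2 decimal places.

0.40

Invert the lerp on the B channel (largest span, 193): t = (98 − 21) / (214 − 21) = 77/193 = 0.39896.
Check on R: (150 − 83)/(250 − 83) = 0.4012 ✓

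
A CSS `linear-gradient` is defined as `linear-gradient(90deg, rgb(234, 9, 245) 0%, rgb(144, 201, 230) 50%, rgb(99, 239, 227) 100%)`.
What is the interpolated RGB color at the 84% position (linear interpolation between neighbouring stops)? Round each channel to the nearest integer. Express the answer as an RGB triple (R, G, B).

84% lies between the 50% and 100% stops, so the local fraction is t = (84 − 50)/(100 − 50) = 34/50 ≈ 0.68.
R = 144 + 0.68 × (99 − 144) = 113.4 → 113
G = 201 + 0.68 × (239 − 201) = 226.84 → 227
B = 230 + 0.68 × (227 − 230) = 227.96 → 228

(113, 227, 228)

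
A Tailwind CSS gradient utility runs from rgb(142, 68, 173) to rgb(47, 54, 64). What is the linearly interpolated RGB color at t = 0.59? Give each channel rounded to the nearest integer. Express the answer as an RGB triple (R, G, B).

R = 142 + 0.59 × (47 − 142) = 142 + 0.59 × -95 = 85.95 → 86
G = 68 + 0.59 × (54 − 68) = 68 + 0.59 × -14 = 59.74 → 60
B = 173 + 0.59 × (64 − 173) = 173 + 0.59 × -109 = 108.69 → 109
So the blended color is (86, 60, 109), about #563c6d.

(86, 60, 109)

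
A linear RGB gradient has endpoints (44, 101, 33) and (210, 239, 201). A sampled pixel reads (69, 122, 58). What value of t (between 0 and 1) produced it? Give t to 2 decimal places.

Invert the lerp on the B channel (largest span, 168): t = (58 − 33) / (201 − 33) = 25/168 = 0.14881.
Check on R: (69 − 44)/(210 − 44) = 0.1506 ✓

0.15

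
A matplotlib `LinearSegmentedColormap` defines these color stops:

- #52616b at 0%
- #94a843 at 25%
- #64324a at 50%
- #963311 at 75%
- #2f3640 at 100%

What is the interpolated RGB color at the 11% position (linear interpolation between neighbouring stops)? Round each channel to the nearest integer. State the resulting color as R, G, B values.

11% lies between the 0% and 25% stops, so the local fraction is t = (11 − 0)/(25 − 0) = 11/25 ≈ 0.44.
#52616b → (82, 97, 107); #94a843 → (148, 168, 67).
R = 82 + 0.44 × (148 − 82) = 111.04 → 111
G = 97 + 0.44 × (168 − 97) = 128.24 → 128
B = 107 + 0.44 × (67 − 107) = 89.4 → 89

(111, 128, 89)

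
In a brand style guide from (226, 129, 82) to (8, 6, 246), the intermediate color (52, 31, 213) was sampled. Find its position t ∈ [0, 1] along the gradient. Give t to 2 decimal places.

Invert the lerp on the R channel (largest span, 218): t = (52 − 226) / (8 − 226) = -174/-218 = 0.79817.
Check on G: (31 − 129)/(6 − 129) = 0.7967 ✓

0.80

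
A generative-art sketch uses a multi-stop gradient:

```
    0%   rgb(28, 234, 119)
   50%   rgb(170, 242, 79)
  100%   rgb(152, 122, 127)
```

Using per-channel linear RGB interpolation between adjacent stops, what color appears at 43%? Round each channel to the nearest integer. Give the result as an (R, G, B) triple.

(150, 241, 85)

43% lies between the 0% and 50% stops, so the local fraction is t = (43 − 0)/(50 − 0) = 43/50 ≈ 0.86.
R = 28 + 0.86 × (170 − 28) = 150.12 → 150
G = 234 + 0.86 × (242 − 234) = 240.88 → 241
B = 119 + 0.86 × (79 − 119) = 84.6 → 85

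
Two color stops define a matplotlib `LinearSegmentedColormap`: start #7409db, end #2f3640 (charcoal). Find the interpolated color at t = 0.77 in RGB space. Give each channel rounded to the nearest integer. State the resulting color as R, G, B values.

#7409db → (116, 9, 219); #2f3640 → (47, 54, 64).
R = 116 + 0.77 × (47 − 116) = 116 + 0.77 × -69 = 62.87 → 63
G = 9 + 0.77 × (54 − 9) = 9 + 0.77 × 45 = 43.65 → 44
B = 219 + 0.77 × (64 − 219) = 219 + 0.77 × -155 = 99.65 → 100

(63, 44, 100)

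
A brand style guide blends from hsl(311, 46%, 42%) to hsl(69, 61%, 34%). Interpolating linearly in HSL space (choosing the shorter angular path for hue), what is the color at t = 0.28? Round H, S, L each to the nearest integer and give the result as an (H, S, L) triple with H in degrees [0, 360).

Hue: 69 − 311 = -242°, but |-242| > 180 so the shorter arc goes the other way: Δh = -242 + 360 = 118°.
H = 311 + 0.28 × (118) = 344.04 → 344°
S = 46 + 0.28 × (61 − 46) = 50.2 → 50%
L = 42 + 0.28 × (34 − 42) = 39.76 → 40%

(344, 50, 40)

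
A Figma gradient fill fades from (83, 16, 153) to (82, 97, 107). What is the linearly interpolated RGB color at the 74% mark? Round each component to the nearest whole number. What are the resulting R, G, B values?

74% corresponds to t = 0.74.
R = 83 + 0.74 × (82 − 83) = 83 + 0.74 × -1 = 82.26 → 82
G = 16 + 0.74 × (97 − 16) = 16 + 0.74 × 81 = 75.94 → 76
B = 153 + 0.74 × (107 − 153) = 153 + 0.74 × -46 = 118.96 → 119

(82, 76, 119)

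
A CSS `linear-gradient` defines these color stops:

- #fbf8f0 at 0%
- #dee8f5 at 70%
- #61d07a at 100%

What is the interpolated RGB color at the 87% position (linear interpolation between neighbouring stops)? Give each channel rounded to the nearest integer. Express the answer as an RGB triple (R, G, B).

(151, 218, 175)

87% lies between the 70% and 100% stops, so the local fraction is t = (87 − 70)/(100 − 70) = 17/30 ≈ 0.5667.
#dee8f5 → (222, 232, 245); #61d07a → (97, 208, 122).
R = 222 + 0.5667 × (97 − 222) = 151.163 → 151
G = 232 + 0.5667 × (208 − 232) = 218.399 → 218
B = 245 + 0.5667 × (122 − 245) = 175.296 → 175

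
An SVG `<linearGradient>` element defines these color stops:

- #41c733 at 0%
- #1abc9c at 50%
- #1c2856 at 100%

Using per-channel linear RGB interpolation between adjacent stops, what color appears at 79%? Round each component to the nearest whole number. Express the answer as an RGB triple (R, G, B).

(27, 102, 115)

79% lies between the 50% and 100% stops, so the local fraction is t = (79 − 50)/(100 − 50) = 29/50 ≈ 0.58.
#1abc9c → (26, 188, 156); #1c2856 → (28, 40, 86).
R = 26 + 0.58 × (28 − 26) = 27.16 → 27
G = 188 + 0.58 × (40 − 188) = 102.16 → 102
B = 156 + 0.58 × (86 − 156) = 115.4 → 115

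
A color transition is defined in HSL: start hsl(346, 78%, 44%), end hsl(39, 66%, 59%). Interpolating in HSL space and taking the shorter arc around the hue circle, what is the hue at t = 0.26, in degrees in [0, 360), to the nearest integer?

0

Hue: 39 − 346 = -307°, but |-307| > 180 so the shorter arc goes the other way: Δh = -307 + 360 = 53°.
H = 346 + 0.26 × (53) = 359.78 → 360 → 360 mod 360 = 0°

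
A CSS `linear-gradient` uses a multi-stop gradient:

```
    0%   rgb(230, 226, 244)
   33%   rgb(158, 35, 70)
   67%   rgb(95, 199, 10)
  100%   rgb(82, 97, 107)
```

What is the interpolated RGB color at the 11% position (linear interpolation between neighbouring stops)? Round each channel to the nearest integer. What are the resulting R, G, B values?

11% lies between the 0% and 33% stops, so the local fraction is t = (11 − 0)/(33 − 0) = 11/33 ≈ 0.3333.
R = 230 + 0.3333 × (158 − 230) = 206.002 → 206
G = 226 + 0.3333 × (35 − 226) = 162.34 → 162
B = 244 + 0.3333 × (70 − 244) = 186.006 → 186

(206, 162, 186)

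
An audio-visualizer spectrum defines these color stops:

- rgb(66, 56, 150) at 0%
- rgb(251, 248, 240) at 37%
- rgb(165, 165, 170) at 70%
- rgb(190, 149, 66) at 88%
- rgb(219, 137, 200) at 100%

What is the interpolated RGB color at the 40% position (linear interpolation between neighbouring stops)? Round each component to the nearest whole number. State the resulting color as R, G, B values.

(243, 240, 234)

40% lies between the 37% and 70% stops, so the local fraction is t = (40 − 37)/(70 − 37) = 3/33 ≈ 0.0909.
R = 251 + 0.0909 × (165 − 251) = 243.183 → 243
G = 248 + 0.0909 × (165 − 248) = 240.455 → 240
B = 240 + 0.0909 × (170 − 240) = 233.637 → 234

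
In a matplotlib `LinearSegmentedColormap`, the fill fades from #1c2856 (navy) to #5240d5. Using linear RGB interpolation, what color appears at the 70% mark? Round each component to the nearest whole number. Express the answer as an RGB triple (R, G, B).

#1c2856 → (28, 40, 86); #5240d5 → (82, 64, 213).
70% corresponds to t = 0.7.
R = 28 + 0.7 × (82 − 28) = 28 + 0.7 × 54 = 65.8 → 66
G = 40 + 0.7 × (64 − 40) = 40 + 0.7 × 24 = 56.8 → 57
B = 86 + 0.7 × (213 − 86) = 86 + 0.7 × 127 = 174.9 → 175

(66, 57, 175)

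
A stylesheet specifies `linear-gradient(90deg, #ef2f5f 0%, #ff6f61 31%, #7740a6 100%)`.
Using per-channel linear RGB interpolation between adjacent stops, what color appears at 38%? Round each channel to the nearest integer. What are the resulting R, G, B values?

38% lies between the 31% and 100% stops, so the local fraction is t = (38 − 31)/(100 − 31) = 7/69 ≈ 0.1014.
#ff6f61 → (255, 111, 97); #7740a6 → (119, 64, 166).
R = 255 + 0.1014 × (119 − 255) = 241.21 → 241
G = 111 + 0.1014 × (64 − 111) = 106.234 → 106
B = 97 + 0.1014 × (166 − 97) = 103.997 → 104

(241, 106, 104)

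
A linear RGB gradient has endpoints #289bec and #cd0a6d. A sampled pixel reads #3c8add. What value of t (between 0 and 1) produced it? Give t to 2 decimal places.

0.12

Invert the lerp on the R channel (largest span, 165): t = (60 − 40) / (205 − 40) = 20/165 = 0.12121.
Check on G: (138 − 155)/(10 − 155) = 0.1172 ✓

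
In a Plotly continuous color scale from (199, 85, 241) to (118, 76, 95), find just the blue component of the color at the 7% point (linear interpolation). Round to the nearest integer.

231

B = 241 + 0.07 × (95 − 241) = 230.78 → 231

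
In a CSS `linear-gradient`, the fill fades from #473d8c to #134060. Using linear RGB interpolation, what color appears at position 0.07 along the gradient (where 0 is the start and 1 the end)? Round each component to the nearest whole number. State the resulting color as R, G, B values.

(67, 61, 137)

#473d8c → (71, 61, 140); #134060 → (19, 64, 96).
R = 71 + 0.07 × (19 − 71) = 71 + 0.07 × -52 = 67.36 → 67
G = 61 + 0.07 × (64 − 61) = 61 + 0.07 × 3 = 61.21 → 61
B = 140 + 0.07 × (96 − 140) = 140 + 0.07 × -44 = 136.92 → 137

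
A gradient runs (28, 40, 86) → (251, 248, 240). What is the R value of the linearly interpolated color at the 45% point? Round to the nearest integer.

R = 28 + 0.45 × (251 − 28) = 128.35 → 128

128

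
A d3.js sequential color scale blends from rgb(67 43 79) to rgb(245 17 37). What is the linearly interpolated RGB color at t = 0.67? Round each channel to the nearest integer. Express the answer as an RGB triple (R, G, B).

(186, 26, 51)

R = 67 + 0.67 × (245 − 67) = 67 + 0.67 × 178 = 186.26 → 186
G = 43 + 0.67 × (17 − 43) = 43 + 0.67 × -26 = 25.58 → 26
B = 79 + 0.67 × (37 − 79) = 79 + 0.67 × -42 = 50.86 → 51
So the blended color is (186, 26, 51), about #ba1a33.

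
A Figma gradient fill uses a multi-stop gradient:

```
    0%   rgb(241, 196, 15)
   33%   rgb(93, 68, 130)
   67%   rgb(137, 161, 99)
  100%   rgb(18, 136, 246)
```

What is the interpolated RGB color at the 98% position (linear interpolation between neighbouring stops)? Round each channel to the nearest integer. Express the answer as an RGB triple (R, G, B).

98% lies between the 67% and 100% stops, so the local fraction is t = (98 − 67)/(100 − 67) = 31/33 ≈ 0.9394.
R = 137 + 0.9394 × (18 − 137) = 25.211 → 25
G = 161 + 0.9394 × (136 − 161) = 137.515 → 138
B = 99 + 0.9394 × (246 − 99) = 237.092 → 237

(25, 138, 237)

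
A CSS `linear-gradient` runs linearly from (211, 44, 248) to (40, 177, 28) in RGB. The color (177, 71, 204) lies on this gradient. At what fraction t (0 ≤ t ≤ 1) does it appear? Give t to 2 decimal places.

0.20

Invert the lerp on the B channel (largest span, 220): t = (204 − 248) / (28 − 248) = -44/-220 = 0.2.
Check on R: (177 − 211)/(40 − 211) = 0.1988 ✓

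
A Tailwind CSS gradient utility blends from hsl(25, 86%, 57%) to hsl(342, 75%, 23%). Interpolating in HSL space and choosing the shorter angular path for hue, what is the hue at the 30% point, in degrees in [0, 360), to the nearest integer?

Hue: 342 − 25 = 317°, but |317| > 180 so the shorter arc goes the other way: Δh = 317 − 360 = -43°.
H = 25 + 0.3 × (-43) = 12.1 → 12°

12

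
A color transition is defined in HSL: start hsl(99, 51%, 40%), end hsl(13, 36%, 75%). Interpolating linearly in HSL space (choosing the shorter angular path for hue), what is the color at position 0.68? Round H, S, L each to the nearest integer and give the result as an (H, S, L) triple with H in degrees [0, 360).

(41, 41, 64)

Hue arc: Δh = 13 − 99 = -86° (|Δh| ≤ 180, already the shorter path).
H = 99 + 0.68 × (-86) = 40.52 → 41°
S = 51 + 0.68 × (36 − 51) = 40.8 → 41%
L = 40 + 0.68 × (75 − 40) = 63.8 → 64%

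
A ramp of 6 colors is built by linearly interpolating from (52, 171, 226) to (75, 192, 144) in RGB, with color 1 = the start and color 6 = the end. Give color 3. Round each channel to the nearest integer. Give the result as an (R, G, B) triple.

(61, 179, 193)

With 6 swatches and endpoints inclusive, swatch 3 sits at t = (3 − 1)/(6 − 1) = 2/5 ≈ 0.4.
R = 52 + 0.4 × (75 − 52) = 61.2 → 61
G = 171 + 0.4 × (192 − 171) = 179.4 → 179
B = 226 + 0.4 × (144 − 226) = 193.2 → 193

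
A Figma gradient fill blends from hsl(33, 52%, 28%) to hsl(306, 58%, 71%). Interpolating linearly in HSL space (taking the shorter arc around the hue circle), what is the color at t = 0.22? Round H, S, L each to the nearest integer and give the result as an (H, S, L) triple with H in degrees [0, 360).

(14, 53, 37)

Hue: 306 − 33 = 273°, but |273| > 180 so the shorter arc goes the other way: Δh = 273 − 360 = -87°.
H = 33 + 0.22 × (-87) = 13.86 → 14°
S = 52 + 0.22 × (58 − 52) = 53.32 → 53%
L = 28 + 0.22 × (71 − 28) = 37.46 → 37%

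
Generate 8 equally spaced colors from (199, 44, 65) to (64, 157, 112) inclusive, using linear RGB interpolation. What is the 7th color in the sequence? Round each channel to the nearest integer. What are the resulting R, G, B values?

(83, 141, 105)

With 8 swatches and endpoints inclusive, swatch 7 sits at t = (7 − 1)/(8 − 1) = 6/7 ≈ 0.8571.
R = 199 + 0.8571 × (64 − 199) = 83.291 → 83
G = 44 + 0.8571 × (157 − 44) = 140.852 → 141
B = 65 + 0.8571 × (112 − 65) = 105.284 → 105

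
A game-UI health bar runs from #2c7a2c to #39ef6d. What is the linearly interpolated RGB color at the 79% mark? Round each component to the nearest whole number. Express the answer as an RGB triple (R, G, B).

#2c7a2c → (44, 122, 44); #39ef6d → (57, 239, 109).
79% corresponds to t = 0.79.
R = 44 + 0.79 × (57 − 44) = 44 + 0.79 × 13 = 54.27 → 54
G = 122 + 0.79 × (239 − 122) = 122 + 0.79 × 117 = 214.43 → 214
B = 44 + 0.79 × (109 − 44) = 44 + 0.79 × 65 = 95.35 → 95
So the blended color is (54, 214, 95), about #36d65f.

(54, 214, 95)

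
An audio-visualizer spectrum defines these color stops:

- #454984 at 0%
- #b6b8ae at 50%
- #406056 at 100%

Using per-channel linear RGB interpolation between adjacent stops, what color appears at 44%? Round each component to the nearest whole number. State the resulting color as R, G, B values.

(168, 171, 169)

44% lies between the 0% and 50% stops, so the local fraction is t = (44 − 0)/(50 − 0) = 44/50 ≈ 0.88.
#454984 → (69, 73, 132); #b6b8ae → (182, 184, 174).
R = 69 + 0.88 × (182 − 69) = 168.44 → 168
G = 73 + 0.88 × (184 − 73) = 170.68 → 171
B = 132 + 0.88 × (174 − 132) = 168.96 → 169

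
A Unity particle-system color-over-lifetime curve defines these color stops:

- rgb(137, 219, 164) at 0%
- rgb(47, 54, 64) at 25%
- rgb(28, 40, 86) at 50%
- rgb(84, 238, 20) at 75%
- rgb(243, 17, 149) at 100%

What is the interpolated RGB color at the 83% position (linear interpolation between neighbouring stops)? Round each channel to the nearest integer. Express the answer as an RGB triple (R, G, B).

(135, 167, 61)

83% lies between the 75% and 100% stops, so the local fraction is t = (83 − 75)/(100 − 75) = 8/25 ≈ 0.32.
R = 84 + 0.32 × (243 − 84) = 134.88 → 135
G = 238 + 0.32 × (17 − 238) = 167.28 → 167
B = 20 + 0.32 × (149 − 20) = 61.28 → 61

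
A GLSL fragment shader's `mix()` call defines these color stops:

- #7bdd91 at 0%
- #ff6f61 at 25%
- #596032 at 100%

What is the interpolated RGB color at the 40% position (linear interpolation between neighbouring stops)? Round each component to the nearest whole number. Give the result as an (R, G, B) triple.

(222, 108, 88)

40% lies between the 25% and 100% stops, so the local fraction is t = (40 − 25)/(100 − 25) = 15/75 ≈ 0.2.
#ff6f61 → (255, 111, 97); #596032 → (89, 96, 50).
R = 255 + 0.2 × (89 − 255) = 221.8 → 222
G = 111 + 0.2 × (96 − 111) = 108 → 108
B = 97 + 0.2 × (50 − 97) = 87.6 → 88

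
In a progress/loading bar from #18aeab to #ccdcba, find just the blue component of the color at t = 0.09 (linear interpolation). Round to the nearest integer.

172

B₁ = 171 (from #18aeab), B₂ = 186 (from #ccdcba).
B = 171 + 0.09 × (186 − 171) = 172.35 → 172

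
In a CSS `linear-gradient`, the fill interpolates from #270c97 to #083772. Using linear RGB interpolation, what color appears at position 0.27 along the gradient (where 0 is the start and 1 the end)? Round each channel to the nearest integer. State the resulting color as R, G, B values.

#270c97 → (39, 12, 151); #083772 → (8, 55, 114).
R = 39 + 0.27 × (8 − 39) = 39 + 0.27 × -31 = 30.63 → 31
G = 12 + 0.27 × (55 − 12) = 12 + 0.27 × 43 = 23.61 → 24
B = 151 + 0.27 × (114 − 151) = 151 + 0.27 × -37 = 141.01 → 141

(31, 24, 141)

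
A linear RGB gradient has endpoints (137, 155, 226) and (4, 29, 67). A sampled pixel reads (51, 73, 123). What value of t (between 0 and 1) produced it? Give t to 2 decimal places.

0.65

Invert the lerp on the B channel (largest span, 159): t = (123 − 226) / (67 − 226) = -103/-159 = 0.6478.
Check on R: (51 − 137)/(4 − 137) = 0.6466 ✓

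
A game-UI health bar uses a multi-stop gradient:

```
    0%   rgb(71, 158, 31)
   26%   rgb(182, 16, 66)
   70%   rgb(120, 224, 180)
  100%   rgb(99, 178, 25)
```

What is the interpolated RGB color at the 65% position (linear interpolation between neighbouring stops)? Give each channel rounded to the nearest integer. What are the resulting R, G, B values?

65% lies between the 26% and 70% stops, so the local fraction is t = (65 − 26)/(70 − 26) = 39/44 ≈ 0.8864.
R = 182 + 0.8864 × (120 − 182) = 127.043 → 127
G = 16 + 0.8864 × (224 − 16) = 200.371 → 200
B = 66 + 0.8864 × (180 − 66) = 167.05 → 167

(127, 200, 167)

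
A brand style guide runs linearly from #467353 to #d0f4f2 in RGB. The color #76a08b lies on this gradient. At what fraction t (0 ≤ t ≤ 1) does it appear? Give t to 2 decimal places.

Invert the lerp on the B channel (largest span, 159): t = (139 − 83) / (242 − 83) = 56/159 = 0.3522.
Check on R: (118 − 70)/(208 − 70) = 0.3478 ✓

0.35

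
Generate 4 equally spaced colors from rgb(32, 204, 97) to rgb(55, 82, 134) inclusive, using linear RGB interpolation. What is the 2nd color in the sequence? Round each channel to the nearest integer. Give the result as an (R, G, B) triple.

With 4 swatches and endpoints inclusive, swatch 2 sits at t = (2 − 1)/(4 − 1) = 1/3 ≈ 0.3333.
R = 32 + 0.3333 × (55 − 32) = 39.666 → 40
G = 204 + 0.3333 × (82 − 204) = 163.337 → 163
B = 97 + 0.3333 × (134 − 97) = 109.332 → 109

(40, 163, 109)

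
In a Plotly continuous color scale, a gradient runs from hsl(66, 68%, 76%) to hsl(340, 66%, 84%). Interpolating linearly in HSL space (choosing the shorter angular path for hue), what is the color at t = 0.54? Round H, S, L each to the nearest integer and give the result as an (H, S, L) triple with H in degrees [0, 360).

Hue: 340 − 66 = 274°, but |274| > 180 so the shorter arc goes the other way: Δh = 274 − 360 = -86°.
H = 66 + 0.54 × (-86) = 19.56 → 20°
S = 68 + 0.54 × (66 − 68) = 66.92 → 67%
L = 76 + 0.54 × (84 − 76) = 80.32 → 80%

(20, 67, 80)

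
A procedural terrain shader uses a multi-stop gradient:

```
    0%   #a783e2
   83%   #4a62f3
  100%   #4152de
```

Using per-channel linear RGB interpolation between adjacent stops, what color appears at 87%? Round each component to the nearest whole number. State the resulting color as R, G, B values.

(72, 94, 238)

87% lies between the 83% and 100% stops, so the local fraction is t = (87 − 83)/(100 − 83) = 4/17 ≈ 0.2353.
#4a62f3 → (74, 98, 243); #4152de → (65, 82, 222).
R = 74 + 0.2353 × (65 − 74) = 71.882 → 72
G = 98 + 0.2353 × (82 − 98) = 94.235 → 94
B = 243 + 0.2353 × (222 − 243) = 238.059 → 238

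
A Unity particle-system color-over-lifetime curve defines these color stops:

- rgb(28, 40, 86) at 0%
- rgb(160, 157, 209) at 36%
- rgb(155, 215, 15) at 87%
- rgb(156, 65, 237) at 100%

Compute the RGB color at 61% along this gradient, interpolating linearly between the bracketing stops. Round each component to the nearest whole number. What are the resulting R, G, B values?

61% lies between the 36% and 87% stops, so the local fraction is t = (61 − 36)/(87 − 36) = 25/51 ≈ 0.4902.
R = 160 + 0.4902 × (155 − 160) = 157.549 → 158
G = 157 + 0.4902 × (215 − 157) = 185.432 → 185
B = 209 + 0.4902 × (15 − 209) = 113.901 → 114

(158, 185, 114)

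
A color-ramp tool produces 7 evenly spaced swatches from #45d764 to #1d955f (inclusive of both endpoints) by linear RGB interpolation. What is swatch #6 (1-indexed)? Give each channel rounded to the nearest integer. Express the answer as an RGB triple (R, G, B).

With 7 swatches and endpoints inclusive, swatch 6 sits at t = (6 − 1)/(7 − 1) = 5/6 ≈ 0.8333.
#45d764 → (69, 215, 100); #1d955f → (29, 149, 95).
R = 69 + 0.8333 × (29 − 69) = 35.668 → 36
G = 215 + 0.8333 × (149 − 215) = 160.002 → 160
B = 100 + 0.8333 × (95 − 100) = 95.834 → 96

(36, 160, 96)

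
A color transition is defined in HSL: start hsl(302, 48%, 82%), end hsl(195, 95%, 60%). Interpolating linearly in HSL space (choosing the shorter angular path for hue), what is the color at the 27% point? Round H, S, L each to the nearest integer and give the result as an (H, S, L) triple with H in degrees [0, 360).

(273, 61, 76)

Hue arc: Δh = 195 − 302 = -107° (|Δh| ≤ 180, already the shorter path).
H = 302 + 0.27 × (-107) = 273.11 → 273°
S = 48 + 0.27 × (95 − 48) = 60.69 → 61%
L = 82 + 0.27 × (60 − 82) = 76.06 → 76%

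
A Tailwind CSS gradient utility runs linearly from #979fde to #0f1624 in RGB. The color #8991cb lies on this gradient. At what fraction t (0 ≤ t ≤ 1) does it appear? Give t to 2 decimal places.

0.10

Invert the lerp on the B channel (largest span, 186): t = (203 − 222) / (36 − 222) = -19/-186 = 0.10215.
Check on R: (137 − 151)/(15 − 151) = 0.1029 ✓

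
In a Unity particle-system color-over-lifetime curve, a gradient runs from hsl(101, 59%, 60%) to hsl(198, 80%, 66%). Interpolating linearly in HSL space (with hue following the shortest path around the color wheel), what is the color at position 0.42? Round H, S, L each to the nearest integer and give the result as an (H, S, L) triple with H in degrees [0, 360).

(142, 68, 63)

Hue arc: Δh = 198 − 101 = 97° (|Δh| ≤ 180, already the shorter path).
H = 101 + 0.42 × (97) = 141.74 → 142°
S = 59 + 0.42 × (80 − 59) = 67.82 → 68%
L = 60 + 0.42 × (66 − 60) = 62.52 → 63%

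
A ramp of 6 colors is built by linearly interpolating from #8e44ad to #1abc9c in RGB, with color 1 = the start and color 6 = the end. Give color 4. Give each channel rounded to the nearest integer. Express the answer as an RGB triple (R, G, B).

(72, 140, 163)

With 6 swatches and endpoints inclusive, swatch 4 sits at t = (4 − 1)/(6 − 1) = 3/5 ≈ 0.6.
#8e44ad → (142, 68, 173); #1abc9c → (26, 188, 156).
R = 142 + 0.6 × (26 − 142) = 72.4 → 72
G = 68 + 0.6 × (188 − 68) = 140 → 140
B = 173 + 0.6 × (156 − 173) = 162.8 → 163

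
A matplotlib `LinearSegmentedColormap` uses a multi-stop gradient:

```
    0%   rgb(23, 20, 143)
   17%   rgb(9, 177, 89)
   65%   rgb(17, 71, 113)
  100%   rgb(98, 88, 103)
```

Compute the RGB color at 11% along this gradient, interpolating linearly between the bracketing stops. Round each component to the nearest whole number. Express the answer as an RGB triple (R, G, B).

11% lies between the 0% and 17% stops, so the local fraction is t = (11 − 0)/(17 − 0) = 11/17 ≈ 0.6471.
R = 23 + 0.6471 × (9 − 23) = 13.941 → 14
G = 20 + 0.6471 × (177 − 20) = 121.595 → 122
B = 143 + 0.6471 × (89 − 143) = 108.057 → 108

(14, 122, 108)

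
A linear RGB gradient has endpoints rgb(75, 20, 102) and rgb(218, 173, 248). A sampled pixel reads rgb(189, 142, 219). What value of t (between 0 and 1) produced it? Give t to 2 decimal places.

Invert the lerp on the G channel (largest span, 153): t = (142 − 20) / (173 − 20) = 122/153 = 0.79739.
Check on R: (189 − 75)/(218 − 75) = 0.7972 ✓

0.80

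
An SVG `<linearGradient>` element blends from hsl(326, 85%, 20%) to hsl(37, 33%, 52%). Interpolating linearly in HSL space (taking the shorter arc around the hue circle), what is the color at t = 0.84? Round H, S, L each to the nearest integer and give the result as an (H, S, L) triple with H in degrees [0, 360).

(26, 41, 47)

Hue: 37 − 326 = -289°, but |-289| > 180 so the shorter arc goes the other way: Δh = -289 + 360 = 71°.
H = 326 + 0.84 × (71) = 385.64 → 386 → 386 mod 360 = 26°
S = 85 + 0.84 × (33 − 85) = 41.32 → 41%
L = 20 + 0.84 × (52 − 20) = 46.88 → 47%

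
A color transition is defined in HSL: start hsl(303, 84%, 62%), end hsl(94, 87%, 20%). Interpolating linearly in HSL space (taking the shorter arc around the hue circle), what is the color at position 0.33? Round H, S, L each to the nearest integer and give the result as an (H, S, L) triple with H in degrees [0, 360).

Hue: 94 − 303 = -209°, but |-209| > 180 so the shorter arc goes the other way: Δh = -209 + 360 = 151°.
H = 303 + 0.33 × (151) = 352.83 → 353°
S = 84 + 0.33 × (87 − 84) = 84.99 → 85%
L = 62 + 0.33 × (20 − 62) = 48.14 → 48%

(353, 85, 48)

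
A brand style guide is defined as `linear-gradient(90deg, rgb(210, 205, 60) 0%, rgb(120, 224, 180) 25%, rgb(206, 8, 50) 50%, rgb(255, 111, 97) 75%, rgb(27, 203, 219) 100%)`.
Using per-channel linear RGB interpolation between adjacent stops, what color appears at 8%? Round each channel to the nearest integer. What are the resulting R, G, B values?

8% lies between the 0% and 25% stops, so the local fraction is t = (8 − 0)/(25 − 0) = 8/25 ≈ 0.32.
R = 210 + 0.32 × (120 − 210) = 181.2 → 181
G = 205 + 0.32 × (224 − 205) = 211.08 → 211
B = 60 + 0.32 × (180 − 60) = 98.4 → 98

(181, 211, 98)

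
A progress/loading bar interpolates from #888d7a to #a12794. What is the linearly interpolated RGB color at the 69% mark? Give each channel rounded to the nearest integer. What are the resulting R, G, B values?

(153, 71, 140)

#888d7a → (136, 141, 122); #a12794 → (161, 39, 148).
69% corresponds to t = 0.69.
R = 136 + 0.69 × (161 − 136) = 136 + 0.69 × 25 = 153.25 → 153
G = 141 + 0.69 × (39 − 141) = 141 + 0.69 × -102 = 70.62 → 71
B = 122 + 0.69 × (148 − 122) = 122 + 0.69 × 26 = 139.94 → 140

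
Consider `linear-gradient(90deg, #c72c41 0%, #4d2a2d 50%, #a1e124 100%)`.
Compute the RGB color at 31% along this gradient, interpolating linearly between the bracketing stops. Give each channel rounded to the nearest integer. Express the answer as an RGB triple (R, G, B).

31% lies between the 0% and 50% stops, so the local fraction is t = (31 − 0)/(50 − 0) = 31/50 ≈ 0.62.
#c72c41 → (199, 44, 65); #4d2a2d → (77, 42, 45).
R = 199 + 0.62 × (77 − 199) = 123.36 → 123
G = 44 + 0.62 × (42 − 44) = 42.76 → 43
B = 65 + 0.62 × (45 − 65) = 52.6 → 53

(123, 43, 53)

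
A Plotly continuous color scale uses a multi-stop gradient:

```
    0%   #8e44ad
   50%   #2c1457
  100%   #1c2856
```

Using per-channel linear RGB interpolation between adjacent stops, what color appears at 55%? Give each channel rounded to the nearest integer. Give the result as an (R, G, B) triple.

55% lies between the 50% and 100% stops, so the local fraction is t = (55 − 50)/(100 − 50) = 5/50 ≈ 0.1.
#2c1457 → (44, 20, 87); #1c2856 → (28, 40, 86).
R = 44 + 0.1 × (28 − 44) = 42.4 → 42
G = 20 + 0.1 × (40 − 20) = 22 → 22
B = 87 + 0.1 × (86 − 87) = 86.9 → 87

(42, 22, 87)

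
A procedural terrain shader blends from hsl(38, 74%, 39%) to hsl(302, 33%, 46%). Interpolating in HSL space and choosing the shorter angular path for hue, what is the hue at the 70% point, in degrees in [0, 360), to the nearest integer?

Hue: 302 − 38 = 264°, but |264| > 180 so the shorter arc goes the other way: Δh = 264 − 360 = -96°.
H = 38 + 0.7 × (-96) = -29.2 → -29 → -29 mod 360 = 331°

331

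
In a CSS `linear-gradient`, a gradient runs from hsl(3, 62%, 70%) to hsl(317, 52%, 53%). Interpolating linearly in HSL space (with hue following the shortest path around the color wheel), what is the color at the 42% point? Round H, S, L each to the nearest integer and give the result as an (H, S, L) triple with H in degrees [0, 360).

(344, 58, 63)

Hue: 317 − 3 = 314°, but |314| > 180 so the shorter arc goes the other way: Δh = 314 − 360 = -46°.
H = 3 + 0.42 × (-46) = -16.32 → -16 → -16 mod 360 = 344°
S = 62 + 0.42 × (52 − 62) = 57.8 → 58%
L = 70 + 0.42 × (53 − 70) = 62.86 → 63%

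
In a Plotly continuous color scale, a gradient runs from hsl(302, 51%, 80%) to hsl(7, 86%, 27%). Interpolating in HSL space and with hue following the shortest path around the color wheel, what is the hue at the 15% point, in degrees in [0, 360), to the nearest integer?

Hue: 7 − 302 = -295°, but |-295| > 180 so the shorter arc goes the other way: Δh = -295 + 360 = 65°.
H = 302 + 0.15 × (65) = 311.75 → 312°

312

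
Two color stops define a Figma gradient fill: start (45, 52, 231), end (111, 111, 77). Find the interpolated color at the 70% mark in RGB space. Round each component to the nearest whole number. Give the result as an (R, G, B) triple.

(91, 93, 123)

70% corresponds to t = 0.7.
R = 45 + 0.7 × (111 − 45) = 45 + 0.7 × 66 = 91.2 → 91
G = 52 + 0.7 × (111 − 52) = 52 + 0.7 × 59 = 93.3 → 93
B = 231 + 0.7 × (77 − 231) = 231 + 0.7 × -154 = 123.2 → 123
So the blended color is (91, 93, 123), about #5b5d7b.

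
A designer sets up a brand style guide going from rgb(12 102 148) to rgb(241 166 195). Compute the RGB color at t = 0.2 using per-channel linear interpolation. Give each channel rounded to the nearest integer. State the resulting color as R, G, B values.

R = 12 + 0.2 × (241 − 12) = 12 + 0.2 × 229 = 57.8 → 58
G = 102 + 0.2 × (166 − 102) = 102 + 0.2 × 64 = 114.8 → 115
B = 148 + 0.2 × (195 − 148) = 148 + 0.2 × 47 = 157.4 → 157

(58, 115, 157)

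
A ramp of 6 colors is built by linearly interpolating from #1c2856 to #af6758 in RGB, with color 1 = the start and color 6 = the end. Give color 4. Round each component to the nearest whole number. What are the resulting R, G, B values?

(116, 78, 87)

With 6 swatches and endpoints inclusive, swatch 4 sits at t = (4 − 1)/(6 − 1) = 3/5 ≈ 0.6.
#1c2856 → (28, 40, 86); #af6758 → (175, 103, 88).
R = 28 + 0.6 × (175 − 28) = 116.2 → 116
G = 40 + 0.6 × (103 − 40) = 77.8 → 78
B = 86 + 0.6 × (88 − 86) = 87.2 → 87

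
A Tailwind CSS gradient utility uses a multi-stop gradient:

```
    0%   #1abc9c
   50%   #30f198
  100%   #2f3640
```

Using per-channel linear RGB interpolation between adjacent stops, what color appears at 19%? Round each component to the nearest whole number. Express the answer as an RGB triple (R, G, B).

19% lies between the 0% and 50% stops, so the local fraction is t = (19 − 0)/(50 − 0) = 19/50 ≈ 0.38.
#1abc9c → (26, 188, 156); #30f198 → (48, 241, 152).
R = 26 + 0.38 × (48 − 26) = 34.36 → 34
G = 188 + 0.38 × (241 − 188) = 208.14 → 208
B = 156 + 0.38 × (152 − 156) = 154.48 → 154

(34, 208, 154)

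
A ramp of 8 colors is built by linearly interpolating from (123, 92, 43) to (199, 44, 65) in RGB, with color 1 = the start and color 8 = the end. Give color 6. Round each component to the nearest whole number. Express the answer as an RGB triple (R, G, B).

(177, 58, 59)

With 8 swatches and endpoints inclusive, swatch 6 sits at t = (6 − 1)/(8 − 1) = 5/7 ≈ 0.7143.
R = 123 + 0.7143 × (199 − 123) = 177.287 → 177
G = 92 + 0.7143 × (44 − 92) = 57.714 → 58
B = 43 + 0.7143 × (65 − 43) = 58.715 → 59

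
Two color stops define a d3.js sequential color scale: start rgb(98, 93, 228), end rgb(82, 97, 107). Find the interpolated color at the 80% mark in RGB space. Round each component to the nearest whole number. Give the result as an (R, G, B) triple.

(85, 96, 131)

80% corresponds to t = 0.8.
R = 98 + 0.8 × (82 − 98) = 98 + 0.8 × -16 = 85.2 → 85
G = 93 + 0.8 × (97 − 93) = 93 + 0.8 × 4 = 96.2 → 96
B = 228 + 0.8 × (107 − 228) = 228 + 0.8 × -121 = 131.2 → 131
So the blended color is (85, 96, 131), about #556083.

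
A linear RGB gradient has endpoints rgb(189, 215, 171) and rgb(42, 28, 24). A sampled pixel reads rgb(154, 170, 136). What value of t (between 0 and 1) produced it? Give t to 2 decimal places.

0.24

Invert the lerp on the G channel (largest span, 187): t = (170 − 215) / (28 − 215) = -45/-187 = 0.24064.
Check on R: (154 − 189)/(42 − 189) = 0.2381 ✓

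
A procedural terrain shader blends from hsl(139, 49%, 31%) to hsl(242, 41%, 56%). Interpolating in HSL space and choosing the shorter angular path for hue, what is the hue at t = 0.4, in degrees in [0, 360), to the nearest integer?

Hue arc: Δh = 242 − 139 = 103° (|Δh| ≤ 180, already the shorter path).
H = 139 + 0.4 × (103) = 180.2 → 180°

180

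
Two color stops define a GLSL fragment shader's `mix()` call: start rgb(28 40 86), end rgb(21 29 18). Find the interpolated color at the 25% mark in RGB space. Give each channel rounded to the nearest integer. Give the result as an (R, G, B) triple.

25% corresponds to t = 0.25.
R = 28 + 0.25 × (21 − 28) = 28 + 0.25 × -7 = 26.25 → 26
G = 40 + 0.25 × (29 − 40) = 40 + 0.25 × -11 = 37.25 → 37
B = 86 + 0.25 × (18 − 86) = 86 + 0.25 × -68 = 69 → 69
So the blended color is (26, 37, 69), about #1a2545.

(26, 37, 69)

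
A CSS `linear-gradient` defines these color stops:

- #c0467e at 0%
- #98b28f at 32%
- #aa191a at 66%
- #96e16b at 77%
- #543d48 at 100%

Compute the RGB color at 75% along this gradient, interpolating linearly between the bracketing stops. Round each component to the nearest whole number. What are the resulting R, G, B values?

75% lies between the 66% and 77% stops, so the local fraction is t = (75 − 66)/(77 − 66) = 9/11 ≈ 0.8182.
#aa191a → (170, 25, 26); #96e16b → (150, 225, 107).
R = 170 + 0.8182 × (150 − 170) = 153.636 → 154
G = 25 + 0.8182 × (225 − 25) = 188.64 → 189
B = 26 + 0.8182 × (107 − 26) = 92.274 → 92

(154, 189, 92)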